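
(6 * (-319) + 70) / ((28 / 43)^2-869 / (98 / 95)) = 334136488 / 152567363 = 2.19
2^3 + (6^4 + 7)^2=1697817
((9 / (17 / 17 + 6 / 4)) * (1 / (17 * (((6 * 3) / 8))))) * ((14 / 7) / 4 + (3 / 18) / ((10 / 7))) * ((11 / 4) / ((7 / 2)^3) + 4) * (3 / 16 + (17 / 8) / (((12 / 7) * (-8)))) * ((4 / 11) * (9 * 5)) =7585 / 60368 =0.13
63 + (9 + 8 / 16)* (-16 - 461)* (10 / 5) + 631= -8369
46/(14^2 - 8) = 23/94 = 0.24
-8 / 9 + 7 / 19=-89 / 171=-0.52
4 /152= 1 /38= 0.03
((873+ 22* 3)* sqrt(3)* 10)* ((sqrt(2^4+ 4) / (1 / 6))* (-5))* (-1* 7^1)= 3943800* sqrt(15)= 15274271.72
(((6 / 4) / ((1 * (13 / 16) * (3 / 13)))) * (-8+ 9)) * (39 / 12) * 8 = 208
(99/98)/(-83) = -99/8134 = -0.01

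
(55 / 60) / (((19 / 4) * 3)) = 11 / 171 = 0.06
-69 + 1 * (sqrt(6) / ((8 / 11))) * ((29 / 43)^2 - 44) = -885665 * sqrt(6) / 14792 - 69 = -215.66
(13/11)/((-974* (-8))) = 13/85712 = 0.00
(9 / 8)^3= 729 / 512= 1.42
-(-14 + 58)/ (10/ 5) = -22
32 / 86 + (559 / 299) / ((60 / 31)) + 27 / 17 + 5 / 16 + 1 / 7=95516909 / 28245840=3.38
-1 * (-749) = 749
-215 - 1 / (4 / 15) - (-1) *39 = -719 / 4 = -179.75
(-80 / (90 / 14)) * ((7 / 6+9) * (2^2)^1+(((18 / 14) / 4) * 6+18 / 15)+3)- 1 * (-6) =-77806 / 135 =-576.34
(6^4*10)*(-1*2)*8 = -207360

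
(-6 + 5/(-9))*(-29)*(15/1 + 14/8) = 114637/36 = 3184.36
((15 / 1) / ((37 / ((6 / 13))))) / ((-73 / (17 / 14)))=-765 / 245791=-0.00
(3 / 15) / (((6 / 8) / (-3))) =-4 / 5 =-0.80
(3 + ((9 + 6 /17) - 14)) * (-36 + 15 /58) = 29022 /493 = 58.87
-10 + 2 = -8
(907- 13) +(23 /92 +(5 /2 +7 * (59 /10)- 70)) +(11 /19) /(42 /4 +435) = 26718619 /30780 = 868.05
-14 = -14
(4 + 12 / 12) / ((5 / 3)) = 3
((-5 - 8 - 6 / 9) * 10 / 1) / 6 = -205 / 9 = -22.78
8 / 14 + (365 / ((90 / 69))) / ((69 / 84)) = 7166 / 21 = 341.24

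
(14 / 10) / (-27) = -0.05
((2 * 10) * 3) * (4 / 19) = 240 / 19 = 12.63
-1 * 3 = -3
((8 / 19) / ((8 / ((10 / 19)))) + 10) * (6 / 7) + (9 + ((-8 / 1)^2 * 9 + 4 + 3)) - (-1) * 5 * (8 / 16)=3048043 / 5054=603.10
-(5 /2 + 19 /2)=-12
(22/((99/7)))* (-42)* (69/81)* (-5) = 22540/81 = 278.27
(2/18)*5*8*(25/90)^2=250/729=0.34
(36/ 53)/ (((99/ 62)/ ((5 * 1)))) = 2.13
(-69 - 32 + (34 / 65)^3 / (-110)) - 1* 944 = -15784091527 / 15104375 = -1045.00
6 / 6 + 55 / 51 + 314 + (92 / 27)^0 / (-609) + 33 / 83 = 90648706 / 286433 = 316.47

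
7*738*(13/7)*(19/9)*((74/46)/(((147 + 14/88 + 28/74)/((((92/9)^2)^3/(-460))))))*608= -212560131582498439168/638236726155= -333042776.88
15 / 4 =3.75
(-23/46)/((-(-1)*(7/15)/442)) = -3315/7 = -473.57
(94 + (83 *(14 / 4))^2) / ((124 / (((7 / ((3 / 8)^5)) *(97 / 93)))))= 469932488704 / 700569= 670786.87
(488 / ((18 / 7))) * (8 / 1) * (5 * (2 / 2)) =68320 / 9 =7591.11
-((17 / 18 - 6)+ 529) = -9431 / 18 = -523.94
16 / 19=0.84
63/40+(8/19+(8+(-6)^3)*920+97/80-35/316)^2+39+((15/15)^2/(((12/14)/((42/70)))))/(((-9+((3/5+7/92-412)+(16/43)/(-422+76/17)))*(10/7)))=15579520159175891083497934891467/425459930133967379200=36618066839.50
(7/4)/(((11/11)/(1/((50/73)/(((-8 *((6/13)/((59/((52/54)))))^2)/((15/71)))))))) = -580496/105735375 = -0.01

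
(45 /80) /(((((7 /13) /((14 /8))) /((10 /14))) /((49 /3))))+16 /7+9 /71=755141 /31808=23.74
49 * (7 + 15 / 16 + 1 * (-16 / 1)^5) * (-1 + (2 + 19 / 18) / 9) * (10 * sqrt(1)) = 48867932015 / 144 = 339360638.99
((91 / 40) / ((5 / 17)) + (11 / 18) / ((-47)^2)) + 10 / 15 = 33407807 / 3976200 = 8.40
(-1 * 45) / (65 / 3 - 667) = 135 / 1936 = 0.07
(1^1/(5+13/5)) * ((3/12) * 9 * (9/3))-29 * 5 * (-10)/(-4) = -361.61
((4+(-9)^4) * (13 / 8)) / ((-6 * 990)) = -1.80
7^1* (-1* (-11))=77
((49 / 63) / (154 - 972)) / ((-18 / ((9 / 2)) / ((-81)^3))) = -413343 / 3272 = -126.33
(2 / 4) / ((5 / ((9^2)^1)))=81 / 10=8.10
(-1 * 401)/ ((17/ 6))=-2406/ 17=-141.53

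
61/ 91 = 0.67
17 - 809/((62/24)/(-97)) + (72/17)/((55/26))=881017837/28985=30395.65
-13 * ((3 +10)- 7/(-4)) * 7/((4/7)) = -37583/16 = -2348.94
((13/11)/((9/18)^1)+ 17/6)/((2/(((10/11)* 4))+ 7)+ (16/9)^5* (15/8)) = 22504230/176872663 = 0.13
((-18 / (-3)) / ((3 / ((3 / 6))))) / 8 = 1 / 8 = 0.12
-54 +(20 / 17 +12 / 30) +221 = 168.58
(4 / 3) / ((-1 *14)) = -2 / 21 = -0.10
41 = 41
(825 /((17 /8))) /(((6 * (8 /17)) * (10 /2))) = 27.50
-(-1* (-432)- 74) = -358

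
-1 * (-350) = 350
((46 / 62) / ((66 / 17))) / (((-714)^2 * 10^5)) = 23 / 6135544800000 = 0.00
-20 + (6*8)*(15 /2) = 340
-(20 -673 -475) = 1128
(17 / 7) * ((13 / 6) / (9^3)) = 221 / 30618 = 0.01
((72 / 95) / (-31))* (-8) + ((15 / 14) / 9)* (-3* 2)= -10693 / 20615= -0.52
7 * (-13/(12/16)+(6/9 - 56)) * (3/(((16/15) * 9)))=-3815/24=-158.96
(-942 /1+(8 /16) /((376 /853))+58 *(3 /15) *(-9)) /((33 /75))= -19650995 /8272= -2375.60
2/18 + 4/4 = 10/9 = 1.11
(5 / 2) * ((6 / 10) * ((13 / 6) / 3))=13 / 12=1.08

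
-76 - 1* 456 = -532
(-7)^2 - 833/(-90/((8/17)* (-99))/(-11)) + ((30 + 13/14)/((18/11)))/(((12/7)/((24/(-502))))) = 216487781/45180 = 4791.67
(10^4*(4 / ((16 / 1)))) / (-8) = -625 / 2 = -312.50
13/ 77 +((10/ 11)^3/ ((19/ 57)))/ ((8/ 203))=534448/ 9317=57.36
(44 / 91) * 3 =132 / 91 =1.45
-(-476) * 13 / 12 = 1547 / 3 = 515.67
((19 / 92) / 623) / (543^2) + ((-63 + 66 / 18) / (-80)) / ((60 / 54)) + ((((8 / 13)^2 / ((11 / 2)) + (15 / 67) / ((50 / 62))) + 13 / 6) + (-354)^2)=26378328497076351100031 / 210489155481805200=125319.18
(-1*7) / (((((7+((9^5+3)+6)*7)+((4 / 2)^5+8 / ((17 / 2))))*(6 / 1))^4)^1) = -83521 / 451832616512390796913633093488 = -0.00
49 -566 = -517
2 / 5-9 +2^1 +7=2 / 5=0.40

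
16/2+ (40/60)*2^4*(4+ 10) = 157.33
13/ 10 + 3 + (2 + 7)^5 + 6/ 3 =590553/ 10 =59055.30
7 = 7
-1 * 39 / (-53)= 39 / 53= 0.74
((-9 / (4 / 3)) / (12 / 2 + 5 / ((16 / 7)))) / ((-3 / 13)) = 468 / 131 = 3.57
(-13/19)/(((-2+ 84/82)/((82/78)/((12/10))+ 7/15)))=64411/68400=0.94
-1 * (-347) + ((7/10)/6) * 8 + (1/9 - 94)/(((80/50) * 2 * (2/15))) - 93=5581/160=34.88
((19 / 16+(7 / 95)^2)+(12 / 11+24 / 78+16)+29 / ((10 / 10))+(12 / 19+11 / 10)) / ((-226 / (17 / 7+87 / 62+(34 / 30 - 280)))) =140274611638853 / 2336949384000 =60.02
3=3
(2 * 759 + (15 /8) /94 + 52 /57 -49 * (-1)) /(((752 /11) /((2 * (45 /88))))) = 1008117705 /42978304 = 23.46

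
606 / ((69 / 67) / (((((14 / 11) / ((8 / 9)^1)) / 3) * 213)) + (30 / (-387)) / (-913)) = 396107488623 / 6677183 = 59322.54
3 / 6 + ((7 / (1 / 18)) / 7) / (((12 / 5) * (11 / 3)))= 28 / 11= 2.55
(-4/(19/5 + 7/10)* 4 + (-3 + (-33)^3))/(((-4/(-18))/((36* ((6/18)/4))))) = -485238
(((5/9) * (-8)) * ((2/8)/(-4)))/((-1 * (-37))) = 5/666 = 0.01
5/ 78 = 0.06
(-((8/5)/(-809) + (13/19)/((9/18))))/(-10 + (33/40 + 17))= -840144/4811123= -0.17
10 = 10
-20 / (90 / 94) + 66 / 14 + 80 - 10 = 3391 / 63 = 53.83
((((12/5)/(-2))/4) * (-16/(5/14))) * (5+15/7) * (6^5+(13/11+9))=8222208/11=747473.45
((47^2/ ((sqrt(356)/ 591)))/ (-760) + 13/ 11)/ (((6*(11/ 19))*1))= 247/ 726-435173*sqrt(89)/ 156640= -25.87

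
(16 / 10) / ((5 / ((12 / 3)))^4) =2048 / 3125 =0.66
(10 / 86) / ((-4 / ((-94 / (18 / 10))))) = 1175 / 774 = 1.52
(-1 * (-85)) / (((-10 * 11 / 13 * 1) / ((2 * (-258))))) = 57018 / 11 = 5183.45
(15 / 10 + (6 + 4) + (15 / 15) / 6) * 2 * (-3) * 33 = -2310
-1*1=-1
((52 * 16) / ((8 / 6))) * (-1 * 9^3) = -454896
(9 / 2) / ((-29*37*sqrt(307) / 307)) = -9*sqrt(307) / 2146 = -0.07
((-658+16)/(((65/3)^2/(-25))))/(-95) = -5778/16055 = -0.36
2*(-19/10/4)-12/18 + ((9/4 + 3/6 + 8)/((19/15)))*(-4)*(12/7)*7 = -466243/1140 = -408.99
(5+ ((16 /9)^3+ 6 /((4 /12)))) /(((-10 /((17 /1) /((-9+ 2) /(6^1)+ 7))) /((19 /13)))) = -6738749 /552825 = -12.19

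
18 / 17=1.06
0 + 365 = 365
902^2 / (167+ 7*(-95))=-406802 / 249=-1633.74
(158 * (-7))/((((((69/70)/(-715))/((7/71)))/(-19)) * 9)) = -7362254900/44091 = -166978.63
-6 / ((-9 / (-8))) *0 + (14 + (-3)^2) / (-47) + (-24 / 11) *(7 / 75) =-8957 / 12925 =-0.69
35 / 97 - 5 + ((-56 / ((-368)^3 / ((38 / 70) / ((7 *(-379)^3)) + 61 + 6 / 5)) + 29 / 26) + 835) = 6222631715542355710381 / 7483835523424449280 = 831.48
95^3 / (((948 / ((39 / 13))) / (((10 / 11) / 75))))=171475 / 5214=32.89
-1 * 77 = -77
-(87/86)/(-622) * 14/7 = 87/26746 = 0.00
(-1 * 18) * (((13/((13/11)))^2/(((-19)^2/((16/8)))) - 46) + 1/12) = 588021/722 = 814.43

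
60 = 60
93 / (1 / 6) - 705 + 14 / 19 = -146.26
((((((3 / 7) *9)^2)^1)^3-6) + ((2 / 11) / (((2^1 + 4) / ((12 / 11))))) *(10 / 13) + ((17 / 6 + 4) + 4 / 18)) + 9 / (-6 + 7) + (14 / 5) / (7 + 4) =55019262762179 / 16655568930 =3303.36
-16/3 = -5.33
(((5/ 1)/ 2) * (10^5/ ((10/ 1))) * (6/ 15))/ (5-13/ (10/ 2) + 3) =50000/ 27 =1851.85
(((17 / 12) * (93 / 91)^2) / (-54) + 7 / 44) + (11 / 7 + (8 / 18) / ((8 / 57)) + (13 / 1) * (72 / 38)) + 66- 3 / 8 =5926966489 / 62306244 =95.13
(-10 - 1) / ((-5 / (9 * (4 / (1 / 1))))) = 396 / 5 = 79.20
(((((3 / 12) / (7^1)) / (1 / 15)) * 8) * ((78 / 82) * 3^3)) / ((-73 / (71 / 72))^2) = 982995 / 48941536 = 0.02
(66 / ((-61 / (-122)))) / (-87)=-44 / 29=-1.52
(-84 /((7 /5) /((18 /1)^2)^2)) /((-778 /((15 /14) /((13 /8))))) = 188956800 /35399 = 5337.91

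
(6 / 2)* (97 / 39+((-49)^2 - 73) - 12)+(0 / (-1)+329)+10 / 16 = 757649 / 104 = 7285.09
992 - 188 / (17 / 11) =14796 / 17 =870.35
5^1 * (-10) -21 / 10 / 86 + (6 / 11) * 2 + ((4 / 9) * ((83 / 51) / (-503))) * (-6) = -35618886209 / 728032140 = -48.92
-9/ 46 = -0.20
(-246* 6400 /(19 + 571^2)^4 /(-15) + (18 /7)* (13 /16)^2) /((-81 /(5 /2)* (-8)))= 1918718669057217003371 /292971310717678538803200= 0.01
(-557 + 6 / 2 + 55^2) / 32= 2471 / 32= 77.22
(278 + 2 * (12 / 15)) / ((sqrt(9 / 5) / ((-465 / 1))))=-43338 * sqrt(5)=-96906.71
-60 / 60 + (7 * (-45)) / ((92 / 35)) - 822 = -86741 / 92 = -942.84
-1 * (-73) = 73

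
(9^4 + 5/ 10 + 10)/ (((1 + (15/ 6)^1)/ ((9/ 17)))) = 118287/ 119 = 994.01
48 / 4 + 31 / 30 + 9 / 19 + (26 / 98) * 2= 392071 / 27930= 14.04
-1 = -1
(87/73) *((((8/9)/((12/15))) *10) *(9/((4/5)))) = 10875/73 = 148.97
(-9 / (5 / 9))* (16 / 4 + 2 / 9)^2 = -1444 / 5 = -288.80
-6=-6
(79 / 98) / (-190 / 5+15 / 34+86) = 1343 / 80703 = 0.02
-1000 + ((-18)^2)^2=103976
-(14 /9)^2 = -196 /81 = -2.42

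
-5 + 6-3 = -2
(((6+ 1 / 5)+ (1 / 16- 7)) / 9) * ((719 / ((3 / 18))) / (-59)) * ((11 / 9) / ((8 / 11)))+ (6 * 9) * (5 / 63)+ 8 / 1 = 22.36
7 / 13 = 0.54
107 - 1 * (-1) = 108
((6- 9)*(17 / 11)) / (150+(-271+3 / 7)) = 357 / 9284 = 0.04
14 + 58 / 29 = 16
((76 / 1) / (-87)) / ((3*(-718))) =38 / 93699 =0.00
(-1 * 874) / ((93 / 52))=-488.69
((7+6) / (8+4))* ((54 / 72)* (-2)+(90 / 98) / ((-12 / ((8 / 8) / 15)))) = -3835 / 2352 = -1.63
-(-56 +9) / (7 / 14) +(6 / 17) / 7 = 11192 / 119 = 94.05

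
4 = 4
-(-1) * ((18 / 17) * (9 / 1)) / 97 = 162 / 1649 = 0.10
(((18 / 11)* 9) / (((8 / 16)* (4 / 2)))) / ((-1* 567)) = -2 / 77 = -0.03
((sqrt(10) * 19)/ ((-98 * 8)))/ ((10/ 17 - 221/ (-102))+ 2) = -969 * sqrt(10)/ 190120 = -0.02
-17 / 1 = -17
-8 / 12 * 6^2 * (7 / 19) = -8.84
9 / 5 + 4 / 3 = 47 / 15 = 3.13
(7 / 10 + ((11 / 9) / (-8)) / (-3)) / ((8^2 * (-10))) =-811 / 691200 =-0.00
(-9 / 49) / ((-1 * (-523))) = -9 / 25627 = -0.00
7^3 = 343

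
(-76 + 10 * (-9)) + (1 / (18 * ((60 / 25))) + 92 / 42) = -247645 / 1512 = -163.79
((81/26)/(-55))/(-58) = 81/82940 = 0.00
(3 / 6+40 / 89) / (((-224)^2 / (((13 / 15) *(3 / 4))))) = 2197 / 178626560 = 0.00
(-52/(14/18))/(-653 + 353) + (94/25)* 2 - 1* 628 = -21709/35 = -620.26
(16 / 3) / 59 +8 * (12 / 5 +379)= 2700392 / 885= 3051.29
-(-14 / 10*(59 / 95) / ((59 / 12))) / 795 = 28 / 125875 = 0.00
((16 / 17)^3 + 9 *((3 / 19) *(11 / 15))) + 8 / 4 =1808977 / 466735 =3.88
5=5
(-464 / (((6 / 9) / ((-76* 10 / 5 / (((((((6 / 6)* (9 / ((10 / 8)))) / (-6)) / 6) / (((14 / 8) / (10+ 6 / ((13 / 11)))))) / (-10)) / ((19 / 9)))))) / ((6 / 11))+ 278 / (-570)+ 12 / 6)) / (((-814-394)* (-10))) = -2041455 / 80340154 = -0.03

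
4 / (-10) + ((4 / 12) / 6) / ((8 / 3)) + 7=6.62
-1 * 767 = -767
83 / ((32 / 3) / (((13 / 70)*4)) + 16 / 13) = 3237 / 608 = 5.32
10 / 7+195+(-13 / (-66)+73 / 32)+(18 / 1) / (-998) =733622653 / 3688608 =198.89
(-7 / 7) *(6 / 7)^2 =-36 / 49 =-0.73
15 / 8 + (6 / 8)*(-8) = -33 / 8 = -4.12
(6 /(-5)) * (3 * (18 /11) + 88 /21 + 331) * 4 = -628504 /385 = -1632.48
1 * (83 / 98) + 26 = 2631 / 98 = 26.85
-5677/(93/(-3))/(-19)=-5677/589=-9.64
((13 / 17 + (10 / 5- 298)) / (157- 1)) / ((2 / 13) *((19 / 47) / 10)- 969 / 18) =0.04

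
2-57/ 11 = -35/ 11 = -3.18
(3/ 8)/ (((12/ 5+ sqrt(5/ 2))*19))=0.00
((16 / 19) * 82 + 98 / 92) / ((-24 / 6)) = -61283 / 3496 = -17.53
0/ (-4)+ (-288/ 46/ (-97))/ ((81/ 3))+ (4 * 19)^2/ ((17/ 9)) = 347929184/ 113781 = 3057.88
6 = 6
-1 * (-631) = 631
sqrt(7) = 2.65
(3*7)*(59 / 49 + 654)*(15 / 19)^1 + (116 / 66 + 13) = 47740696 / 4389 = 10877.35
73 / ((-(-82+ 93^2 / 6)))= -146 / 2719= -0.05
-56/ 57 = -0.98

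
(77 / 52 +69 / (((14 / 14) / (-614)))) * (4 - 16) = 6608865 / 13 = 508374.23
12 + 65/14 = 233/14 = 16.64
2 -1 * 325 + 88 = -235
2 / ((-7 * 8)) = -1 / 28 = -0.04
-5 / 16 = -0.31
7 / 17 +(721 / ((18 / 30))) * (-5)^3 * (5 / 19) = -38302726 / 969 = -39528.10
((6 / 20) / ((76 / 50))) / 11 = 0.02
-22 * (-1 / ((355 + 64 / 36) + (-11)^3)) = -0.02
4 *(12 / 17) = 48 / 17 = 2.82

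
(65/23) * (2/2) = 65/23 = 2.83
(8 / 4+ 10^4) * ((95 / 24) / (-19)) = -8335 / 4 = -2083.75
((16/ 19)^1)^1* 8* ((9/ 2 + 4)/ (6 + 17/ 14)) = 15232/ 1919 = 7.94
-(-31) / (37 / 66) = 2046 / 37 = 55.30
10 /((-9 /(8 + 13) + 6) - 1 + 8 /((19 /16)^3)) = 240065 /224432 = 1.07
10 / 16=5 / 8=0.62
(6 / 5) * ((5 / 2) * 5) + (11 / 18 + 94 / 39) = 4217 / 234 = 18.02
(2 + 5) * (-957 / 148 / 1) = -6699 / 148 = -45.26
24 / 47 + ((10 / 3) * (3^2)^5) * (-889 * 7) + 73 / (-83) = -4778229925529 / 3901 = -1224873090.37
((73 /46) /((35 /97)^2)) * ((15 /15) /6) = 686857 /338100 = 2.03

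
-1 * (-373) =373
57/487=0.12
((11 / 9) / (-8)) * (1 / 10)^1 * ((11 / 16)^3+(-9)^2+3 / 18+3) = -11420563 / 8847360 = -1.29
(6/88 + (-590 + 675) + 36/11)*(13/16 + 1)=112723/704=160.12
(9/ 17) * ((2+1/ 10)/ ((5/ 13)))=2457/ 850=2.89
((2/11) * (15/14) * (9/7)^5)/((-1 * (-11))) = 885735/14235529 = 0.06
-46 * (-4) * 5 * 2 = 1840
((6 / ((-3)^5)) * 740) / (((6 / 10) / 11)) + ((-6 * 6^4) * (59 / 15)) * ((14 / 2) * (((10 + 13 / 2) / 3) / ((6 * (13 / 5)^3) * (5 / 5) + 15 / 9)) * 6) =-647092976200 / 9761553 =-66289.96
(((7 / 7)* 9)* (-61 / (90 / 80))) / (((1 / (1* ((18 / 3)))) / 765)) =-2239920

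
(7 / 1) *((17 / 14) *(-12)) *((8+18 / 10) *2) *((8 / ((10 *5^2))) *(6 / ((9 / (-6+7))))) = -26656 / 625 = -42.65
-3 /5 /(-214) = 3 /1070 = 0.00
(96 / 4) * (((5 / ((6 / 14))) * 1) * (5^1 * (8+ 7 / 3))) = 43400 / 3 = 14466.67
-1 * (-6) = 6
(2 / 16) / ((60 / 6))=1 / 80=0.01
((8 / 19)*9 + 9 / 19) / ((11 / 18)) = 1458 / 209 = 6.98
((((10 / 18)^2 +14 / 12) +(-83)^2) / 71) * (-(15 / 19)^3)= -139532125 / 2921934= -47.75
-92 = -92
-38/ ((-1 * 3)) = 12.67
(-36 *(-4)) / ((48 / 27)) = 81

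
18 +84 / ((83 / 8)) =2166 / 83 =26.10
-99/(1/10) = -990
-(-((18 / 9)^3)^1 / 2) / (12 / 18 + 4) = 6 / 7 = 0.86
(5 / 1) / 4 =5 / 4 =1.25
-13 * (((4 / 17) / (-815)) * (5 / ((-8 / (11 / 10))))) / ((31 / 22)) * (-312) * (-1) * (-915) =44906004 / 85901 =522.76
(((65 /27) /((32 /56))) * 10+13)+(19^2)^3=2540480551 /54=47045936.13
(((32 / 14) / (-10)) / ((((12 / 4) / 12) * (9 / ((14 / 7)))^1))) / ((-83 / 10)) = 128 / 5229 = 0.02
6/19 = 0.32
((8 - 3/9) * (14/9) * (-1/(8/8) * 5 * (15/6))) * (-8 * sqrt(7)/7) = 450.76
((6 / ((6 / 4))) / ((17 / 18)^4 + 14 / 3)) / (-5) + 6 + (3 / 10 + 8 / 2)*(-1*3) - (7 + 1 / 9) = -730627021 / 51606810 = -14.16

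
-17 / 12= -1.42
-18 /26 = -9 /13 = -0.69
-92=-92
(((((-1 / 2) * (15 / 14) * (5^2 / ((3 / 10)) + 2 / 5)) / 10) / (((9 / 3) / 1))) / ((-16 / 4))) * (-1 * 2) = -157 / 210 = -0.75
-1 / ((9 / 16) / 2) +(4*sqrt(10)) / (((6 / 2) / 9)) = -32 / 9 +12*sqrt(10) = 34.39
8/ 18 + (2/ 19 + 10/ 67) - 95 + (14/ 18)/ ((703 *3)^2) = -252922197824/ 2682072243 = -94.30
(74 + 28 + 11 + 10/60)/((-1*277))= -679/1662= -0.41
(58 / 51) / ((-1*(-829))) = 58 / 42279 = 0.00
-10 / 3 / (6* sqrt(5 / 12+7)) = -10* sqrt(267) / 801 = -0.20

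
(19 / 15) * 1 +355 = 5344 / 15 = 356.27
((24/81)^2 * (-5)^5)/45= -6.10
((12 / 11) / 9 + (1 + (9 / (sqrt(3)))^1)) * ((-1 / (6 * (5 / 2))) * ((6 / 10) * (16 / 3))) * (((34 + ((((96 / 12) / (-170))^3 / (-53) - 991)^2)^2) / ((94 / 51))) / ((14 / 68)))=-51959676543068945118951126841517175937012368 * sqrt(3) / 31942481419331487083746337890625 - 640836010697850323133730564378711836556485872 / 1054101886837939073763629150390625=-3425409295305.15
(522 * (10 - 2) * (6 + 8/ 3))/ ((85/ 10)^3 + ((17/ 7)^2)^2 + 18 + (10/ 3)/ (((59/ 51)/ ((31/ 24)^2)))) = 1476553688064/ 27404618785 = 53.88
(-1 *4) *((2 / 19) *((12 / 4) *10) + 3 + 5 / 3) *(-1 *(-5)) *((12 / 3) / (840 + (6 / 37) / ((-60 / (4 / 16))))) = -0.75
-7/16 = -0.44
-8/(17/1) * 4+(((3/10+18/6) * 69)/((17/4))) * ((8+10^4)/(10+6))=167551/5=33510.20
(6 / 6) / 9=1 / 9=0.11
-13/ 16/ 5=-13/ 80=-0.16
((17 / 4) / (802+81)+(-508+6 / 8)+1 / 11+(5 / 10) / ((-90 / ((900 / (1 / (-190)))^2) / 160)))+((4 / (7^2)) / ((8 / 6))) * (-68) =-24741109494709875 / 951874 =-25992000511.32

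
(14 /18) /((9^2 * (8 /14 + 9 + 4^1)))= 49 /69255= 0.00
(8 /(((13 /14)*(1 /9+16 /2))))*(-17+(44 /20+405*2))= 4007808 /4745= 844.64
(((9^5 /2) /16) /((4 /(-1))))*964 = -14230809 /32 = -444712.78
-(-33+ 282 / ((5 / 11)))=-2937 / 5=-587.40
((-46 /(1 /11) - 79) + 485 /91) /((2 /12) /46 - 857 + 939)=-7.07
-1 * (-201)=201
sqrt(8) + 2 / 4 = 1 / 2 + 2 * sqrt(2) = 3.33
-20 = -20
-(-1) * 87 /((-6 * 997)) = -29 /1994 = -0.01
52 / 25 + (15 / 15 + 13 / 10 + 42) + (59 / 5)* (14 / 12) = 4511 / 75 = 60.15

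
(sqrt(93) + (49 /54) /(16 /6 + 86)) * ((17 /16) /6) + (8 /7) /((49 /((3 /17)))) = 2269825 /382886784 + 17 * sqrt(93) /96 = 1.71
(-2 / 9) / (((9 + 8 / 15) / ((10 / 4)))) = -25 / 429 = -0.06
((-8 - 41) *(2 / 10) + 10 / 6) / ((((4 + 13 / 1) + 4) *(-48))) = 61 / 7560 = 0.01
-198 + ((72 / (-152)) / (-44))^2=-138381327 / 698896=-198.00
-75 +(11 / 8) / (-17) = -10211 / 136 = -75.08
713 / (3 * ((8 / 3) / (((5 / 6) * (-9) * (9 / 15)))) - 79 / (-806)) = -5172102 / 12185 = -424.46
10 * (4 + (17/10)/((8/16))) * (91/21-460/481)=9746/39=249.90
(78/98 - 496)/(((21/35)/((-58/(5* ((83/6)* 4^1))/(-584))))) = -703685/2375128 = -0.30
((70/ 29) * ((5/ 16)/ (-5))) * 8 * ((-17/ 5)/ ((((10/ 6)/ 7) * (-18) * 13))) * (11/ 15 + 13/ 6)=-0.21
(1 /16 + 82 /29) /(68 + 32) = 1341 /46400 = 0.03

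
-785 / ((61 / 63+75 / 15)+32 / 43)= -2126565 / 18184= -116.95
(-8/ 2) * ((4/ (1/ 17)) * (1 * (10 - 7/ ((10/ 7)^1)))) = -6936/ 5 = -1387.20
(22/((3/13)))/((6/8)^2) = 4576/27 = 169.48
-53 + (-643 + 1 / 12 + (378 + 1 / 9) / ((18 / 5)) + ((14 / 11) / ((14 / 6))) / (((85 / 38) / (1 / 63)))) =-1253012407 / 2120580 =-590.88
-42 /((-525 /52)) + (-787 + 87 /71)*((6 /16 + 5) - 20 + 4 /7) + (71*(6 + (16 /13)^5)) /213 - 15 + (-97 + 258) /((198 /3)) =11037.48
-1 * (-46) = 46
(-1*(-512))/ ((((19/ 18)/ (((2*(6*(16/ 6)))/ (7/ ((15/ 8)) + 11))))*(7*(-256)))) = -17280/ 29393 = -0.59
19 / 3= 6.33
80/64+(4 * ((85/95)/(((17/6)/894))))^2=1841441549/1444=1275236.53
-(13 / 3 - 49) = 134 / 3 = 44.67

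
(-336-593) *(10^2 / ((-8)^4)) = -23225 / 1024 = -22.68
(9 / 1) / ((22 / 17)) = 153 / 22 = 6.95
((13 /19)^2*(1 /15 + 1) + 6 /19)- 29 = -152621 /5415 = -28.18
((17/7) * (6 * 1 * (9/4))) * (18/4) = 4131/28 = 147.54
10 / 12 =5 / 6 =0.83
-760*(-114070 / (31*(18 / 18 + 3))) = 21673300 / 31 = 699138.71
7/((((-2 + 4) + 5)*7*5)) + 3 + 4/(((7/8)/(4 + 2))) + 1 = 1101/35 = 31.46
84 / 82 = 1.02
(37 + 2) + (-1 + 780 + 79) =897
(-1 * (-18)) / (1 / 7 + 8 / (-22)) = -1386 / 17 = -81.53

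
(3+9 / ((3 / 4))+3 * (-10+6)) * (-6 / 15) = -6 / 5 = -1.20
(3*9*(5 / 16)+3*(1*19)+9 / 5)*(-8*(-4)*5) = 10758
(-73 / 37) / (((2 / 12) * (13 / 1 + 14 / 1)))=-146 / 333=-0.44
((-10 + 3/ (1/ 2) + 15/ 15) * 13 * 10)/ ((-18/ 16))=1040/ 3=346.67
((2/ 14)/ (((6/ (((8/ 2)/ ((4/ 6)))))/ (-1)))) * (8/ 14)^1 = -4/ 49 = -0.08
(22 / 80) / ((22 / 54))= 27 / 40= 0.68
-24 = -24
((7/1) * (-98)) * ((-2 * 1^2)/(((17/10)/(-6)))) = -82320/17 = -4842.35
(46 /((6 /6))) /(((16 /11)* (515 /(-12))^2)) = 4554 /265225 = 0.02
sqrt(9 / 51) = sqrt(51) / 17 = 0.42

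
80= 80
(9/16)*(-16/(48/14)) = -2.62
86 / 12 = 43 / 6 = 7.17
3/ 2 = 1.50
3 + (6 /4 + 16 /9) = 113 /18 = 6.28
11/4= 2.75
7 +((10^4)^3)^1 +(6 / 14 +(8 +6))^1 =7000000000150 / 7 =1000000000021.43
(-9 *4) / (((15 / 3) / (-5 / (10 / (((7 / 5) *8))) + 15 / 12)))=783 / 25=31.32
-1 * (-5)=5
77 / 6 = 12.83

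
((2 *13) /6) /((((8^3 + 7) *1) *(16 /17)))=0.01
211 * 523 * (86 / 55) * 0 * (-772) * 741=0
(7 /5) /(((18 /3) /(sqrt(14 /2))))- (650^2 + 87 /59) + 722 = -24884989 /59 + 7 * sqrt(7) /30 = -421778.86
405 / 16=25.31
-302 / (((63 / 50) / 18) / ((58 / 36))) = -437900 / 63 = -6950.79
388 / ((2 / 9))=1746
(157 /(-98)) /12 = -157 /1176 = -0.13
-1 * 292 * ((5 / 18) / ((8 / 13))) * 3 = -4745 / 12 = -395.42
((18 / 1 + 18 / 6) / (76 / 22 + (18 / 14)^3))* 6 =475398 / 21053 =22.58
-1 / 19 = -0.05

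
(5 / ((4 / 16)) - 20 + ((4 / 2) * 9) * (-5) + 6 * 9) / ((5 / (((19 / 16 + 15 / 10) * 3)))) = -1161 / 20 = -58.05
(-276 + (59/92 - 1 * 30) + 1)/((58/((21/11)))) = -588021/58696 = -10.02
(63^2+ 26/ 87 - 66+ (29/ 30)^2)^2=10383709658439121/ 681210000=15243037.62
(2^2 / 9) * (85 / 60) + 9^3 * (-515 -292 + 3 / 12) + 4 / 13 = -825720217 / 1404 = -588119.81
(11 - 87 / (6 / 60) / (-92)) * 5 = 4705 / 46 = 102.28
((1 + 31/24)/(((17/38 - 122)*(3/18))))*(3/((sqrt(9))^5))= -1045/748278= -0.00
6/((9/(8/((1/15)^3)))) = 18000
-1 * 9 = -9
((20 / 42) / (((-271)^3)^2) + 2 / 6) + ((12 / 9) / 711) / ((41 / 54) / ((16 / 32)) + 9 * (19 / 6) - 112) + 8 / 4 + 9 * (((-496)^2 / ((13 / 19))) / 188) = 30600603519073838761866180701 / 1777513318537501623233883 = 17215.40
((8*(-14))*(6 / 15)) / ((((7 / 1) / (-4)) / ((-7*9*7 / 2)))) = -5644.80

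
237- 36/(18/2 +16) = 5889/25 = 235.56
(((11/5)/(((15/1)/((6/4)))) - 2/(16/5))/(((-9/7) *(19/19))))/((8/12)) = 189/400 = 0.47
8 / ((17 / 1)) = 8 / 17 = 0.47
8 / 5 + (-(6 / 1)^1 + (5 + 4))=23 / 5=4.60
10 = 10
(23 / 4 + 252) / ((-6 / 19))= -816.21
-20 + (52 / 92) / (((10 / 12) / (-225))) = -3970 / 23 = -172.61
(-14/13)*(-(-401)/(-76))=2807/494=5.68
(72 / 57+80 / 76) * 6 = 264 / 19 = 13.89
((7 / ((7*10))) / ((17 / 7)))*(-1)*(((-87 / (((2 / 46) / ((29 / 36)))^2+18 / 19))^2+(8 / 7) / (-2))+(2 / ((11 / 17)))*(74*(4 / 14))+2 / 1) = -133252580325582583 / 383041779214248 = -347.88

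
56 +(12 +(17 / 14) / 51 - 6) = 2605 / 42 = 62.02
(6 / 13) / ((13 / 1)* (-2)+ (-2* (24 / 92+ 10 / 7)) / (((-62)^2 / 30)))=-464163 / 26174369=-0.02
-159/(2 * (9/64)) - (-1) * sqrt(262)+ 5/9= -5083/9+ sqrt(262)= -548.59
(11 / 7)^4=6.10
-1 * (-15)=15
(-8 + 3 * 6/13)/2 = -43/13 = -3.31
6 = 6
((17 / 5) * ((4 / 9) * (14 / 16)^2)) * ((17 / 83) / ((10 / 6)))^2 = 240737 / 13778000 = 0.02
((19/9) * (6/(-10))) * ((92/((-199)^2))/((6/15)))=-874/118803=-0.01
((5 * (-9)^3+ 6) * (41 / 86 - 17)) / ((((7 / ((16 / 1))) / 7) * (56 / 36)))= 26593812 / 43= 618460.74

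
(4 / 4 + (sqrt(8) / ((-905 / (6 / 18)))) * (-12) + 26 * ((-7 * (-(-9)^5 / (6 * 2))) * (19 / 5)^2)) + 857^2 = -609883733 / 50 + 8 * sqrt(2) / 905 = -12197674.65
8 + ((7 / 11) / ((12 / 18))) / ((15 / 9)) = 943 / 110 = 8.57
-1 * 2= -2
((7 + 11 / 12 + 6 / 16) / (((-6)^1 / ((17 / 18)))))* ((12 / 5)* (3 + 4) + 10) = -226661 / 6480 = -34.98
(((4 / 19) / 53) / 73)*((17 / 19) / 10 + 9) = 3454 / 6983545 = 0.00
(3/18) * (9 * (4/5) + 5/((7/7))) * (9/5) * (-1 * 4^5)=-93696/25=-3747.84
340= 340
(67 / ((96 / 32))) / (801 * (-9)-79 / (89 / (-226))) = -5963 / 1871241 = -0.00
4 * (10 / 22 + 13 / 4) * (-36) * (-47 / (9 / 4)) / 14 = 61288 / 77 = 795.95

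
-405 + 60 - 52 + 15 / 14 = -5543 / 14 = -395.93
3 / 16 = 0.19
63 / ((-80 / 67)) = -4221 / 80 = -52.76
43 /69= 0.62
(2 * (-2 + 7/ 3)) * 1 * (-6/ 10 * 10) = -4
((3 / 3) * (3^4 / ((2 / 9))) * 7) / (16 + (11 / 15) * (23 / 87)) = 951345 / 6038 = 157.56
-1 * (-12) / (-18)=-2 / 3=-0.67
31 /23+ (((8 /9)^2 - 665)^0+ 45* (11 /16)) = 12249 /368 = 33.29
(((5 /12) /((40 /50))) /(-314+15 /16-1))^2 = 1 /363609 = 0.00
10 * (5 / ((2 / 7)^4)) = 60025 / 8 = 7503.12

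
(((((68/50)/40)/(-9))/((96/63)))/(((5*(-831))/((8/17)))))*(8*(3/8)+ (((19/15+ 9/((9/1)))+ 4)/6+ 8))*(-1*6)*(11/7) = -2981/93487500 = -0.00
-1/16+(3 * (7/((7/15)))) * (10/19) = 7181/304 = 23.62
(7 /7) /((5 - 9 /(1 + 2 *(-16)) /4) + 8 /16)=124 /691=0.18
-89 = -89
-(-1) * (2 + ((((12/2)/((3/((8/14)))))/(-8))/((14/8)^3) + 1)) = 7139/2401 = 2.97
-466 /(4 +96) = -233 /50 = -4.66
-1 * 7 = -7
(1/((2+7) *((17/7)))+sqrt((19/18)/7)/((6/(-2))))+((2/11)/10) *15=536/1683 - sqrt(266)/126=0.19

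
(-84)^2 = 7056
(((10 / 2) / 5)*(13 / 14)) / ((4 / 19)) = 247 / 56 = 4.41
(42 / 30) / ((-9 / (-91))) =637 / 45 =14.16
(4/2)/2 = 1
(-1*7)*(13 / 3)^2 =-1183 / 9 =-131.44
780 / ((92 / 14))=2730 / 23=118.70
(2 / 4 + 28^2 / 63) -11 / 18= 37 / 3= 12.33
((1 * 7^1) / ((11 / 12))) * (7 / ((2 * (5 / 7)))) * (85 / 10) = 17493 / 55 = 318.05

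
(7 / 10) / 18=7 / 180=0.04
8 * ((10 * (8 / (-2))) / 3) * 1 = -320 / 3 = -106.67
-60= -60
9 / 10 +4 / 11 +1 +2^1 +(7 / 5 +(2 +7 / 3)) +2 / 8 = 6763 / 660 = 10.25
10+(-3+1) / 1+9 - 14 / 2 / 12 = 197 / 12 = 16.42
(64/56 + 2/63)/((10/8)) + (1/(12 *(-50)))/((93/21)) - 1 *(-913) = 356984693/390600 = 913.94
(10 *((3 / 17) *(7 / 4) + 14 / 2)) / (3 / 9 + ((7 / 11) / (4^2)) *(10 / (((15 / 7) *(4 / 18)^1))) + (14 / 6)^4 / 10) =88565400 / 5007911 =17.69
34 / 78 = 0.44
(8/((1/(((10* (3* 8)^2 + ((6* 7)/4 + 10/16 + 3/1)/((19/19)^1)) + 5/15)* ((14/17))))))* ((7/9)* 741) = 3354636922/153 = 21925731.52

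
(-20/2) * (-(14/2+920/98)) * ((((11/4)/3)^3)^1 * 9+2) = 140525/96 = 1463.80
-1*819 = -819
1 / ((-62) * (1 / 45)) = -45 / 62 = -0.73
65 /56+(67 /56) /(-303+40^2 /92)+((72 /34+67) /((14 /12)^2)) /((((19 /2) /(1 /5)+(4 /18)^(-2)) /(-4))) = -1.84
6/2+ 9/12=15/4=3.75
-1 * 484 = -484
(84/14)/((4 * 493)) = 3/986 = 0.00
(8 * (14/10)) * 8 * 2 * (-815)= -146048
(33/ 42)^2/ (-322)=-121/ 63112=-0.00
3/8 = 0.38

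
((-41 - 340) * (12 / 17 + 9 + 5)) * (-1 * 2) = 190500 / 17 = 11205.88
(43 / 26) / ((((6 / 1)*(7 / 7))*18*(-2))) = -43 / 5616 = -0.01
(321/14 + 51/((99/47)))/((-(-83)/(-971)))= -21147409/38346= -551.49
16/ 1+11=27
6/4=3/2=1.50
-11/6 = -1.83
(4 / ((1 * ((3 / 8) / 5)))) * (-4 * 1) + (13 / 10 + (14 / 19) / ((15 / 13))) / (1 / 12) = -10834 / 57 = -190.07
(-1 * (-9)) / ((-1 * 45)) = -1 / 5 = -0.20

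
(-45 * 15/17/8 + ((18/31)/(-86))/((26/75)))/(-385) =2348595/181469288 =0.01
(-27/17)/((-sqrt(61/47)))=27 * sqrt(2867)/1037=1.39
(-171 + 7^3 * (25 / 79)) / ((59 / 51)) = -251634 / 4661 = -53.99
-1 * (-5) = 5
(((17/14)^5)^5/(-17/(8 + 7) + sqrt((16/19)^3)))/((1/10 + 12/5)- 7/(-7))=-10093087022430911438872360195008290565/167048062195941089772992913718902784- 24669432187789420169966661711768675 * sqrt(19)/2610125971811579527703014276857856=-101.62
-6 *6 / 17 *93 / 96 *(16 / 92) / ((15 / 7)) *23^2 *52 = -389298 / 85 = -4579.98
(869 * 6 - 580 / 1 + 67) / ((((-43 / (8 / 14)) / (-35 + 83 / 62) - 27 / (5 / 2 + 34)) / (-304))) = -435450847008 / 455767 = -955424.26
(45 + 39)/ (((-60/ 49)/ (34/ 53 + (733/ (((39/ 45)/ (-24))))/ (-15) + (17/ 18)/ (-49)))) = -92874.32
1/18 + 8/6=25/18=1.39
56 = 56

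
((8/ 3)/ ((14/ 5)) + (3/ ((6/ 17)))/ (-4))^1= -197/ 168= -1.17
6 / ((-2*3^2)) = -1 / 3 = -0.33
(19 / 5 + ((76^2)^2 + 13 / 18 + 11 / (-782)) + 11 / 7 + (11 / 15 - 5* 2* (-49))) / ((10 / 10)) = 4109113597003 / 123165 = 33362672.81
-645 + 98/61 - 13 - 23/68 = -2724123/4148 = -656.73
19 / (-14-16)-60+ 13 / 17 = -30533 / 510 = -59.87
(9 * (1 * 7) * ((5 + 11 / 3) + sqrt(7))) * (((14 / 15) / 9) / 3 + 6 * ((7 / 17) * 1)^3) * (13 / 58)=41053376 * sqrt(7) / 6411465 + 1067387776 / 19234395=72.43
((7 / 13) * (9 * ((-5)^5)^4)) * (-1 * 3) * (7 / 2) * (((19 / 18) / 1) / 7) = -731761638934795.67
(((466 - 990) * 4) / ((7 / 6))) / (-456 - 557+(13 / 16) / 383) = 25688576 / 14484519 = 1.77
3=3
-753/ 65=-11.58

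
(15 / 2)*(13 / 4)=195 / 8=24.38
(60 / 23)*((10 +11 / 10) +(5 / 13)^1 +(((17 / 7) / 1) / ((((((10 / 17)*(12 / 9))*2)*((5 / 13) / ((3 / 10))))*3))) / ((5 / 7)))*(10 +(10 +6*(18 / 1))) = 150361104 / 37375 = 4023.04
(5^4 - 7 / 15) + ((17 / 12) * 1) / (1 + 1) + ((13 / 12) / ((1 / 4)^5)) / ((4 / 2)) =141589 / 120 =1179.91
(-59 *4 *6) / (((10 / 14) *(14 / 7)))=-4956 / 5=-991.20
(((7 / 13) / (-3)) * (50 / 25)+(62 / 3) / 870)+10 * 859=145723663 / 16965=8589.66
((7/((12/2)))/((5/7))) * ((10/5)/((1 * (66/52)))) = 1274/495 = 2.57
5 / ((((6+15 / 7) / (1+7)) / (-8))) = -2240 / 57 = -39.30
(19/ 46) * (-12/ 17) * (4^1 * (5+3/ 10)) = -12084/ 1955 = -6.18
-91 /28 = -13 /4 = -3.25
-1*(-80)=80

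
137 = 137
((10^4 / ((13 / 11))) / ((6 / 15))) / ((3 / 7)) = 1925000 / 39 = 49358.97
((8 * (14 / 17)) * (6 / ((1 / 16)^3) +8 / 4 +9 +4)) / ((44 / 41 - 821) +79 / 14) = -1580906208 / 7945783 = -198.96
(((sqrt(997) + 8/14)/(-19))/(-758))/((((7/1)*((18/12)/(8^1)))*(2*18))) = 8/9526923 + 2*sqrt(997)/1360989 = 0.00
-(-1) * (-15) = -15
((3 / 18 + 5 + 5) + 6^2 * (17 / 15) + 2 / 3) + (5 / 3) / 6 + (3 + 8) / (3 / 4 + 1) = 58.20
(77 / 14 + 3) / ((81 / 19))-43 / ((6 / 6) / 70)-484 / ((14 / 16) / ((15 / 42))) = -25445713 / 7938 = -3205.56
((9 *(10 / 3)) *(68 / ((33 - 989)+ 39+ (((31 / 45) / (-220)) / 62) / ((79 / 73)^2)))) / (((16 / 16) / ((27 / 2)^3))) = -620227253547000 / 113315345929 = -5473.46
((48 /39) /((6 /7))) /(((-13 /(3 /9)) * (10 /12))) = -112 /2535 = -0.04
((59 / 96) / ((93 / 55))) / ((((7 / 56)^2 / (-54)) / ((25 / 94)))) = -486750 / 1457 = -334.08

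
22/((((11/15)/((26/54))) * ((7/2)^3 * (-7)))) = -1040/21609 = -0.05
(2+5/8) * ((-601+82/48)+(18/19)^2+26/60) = -181325641/115520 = -1569.65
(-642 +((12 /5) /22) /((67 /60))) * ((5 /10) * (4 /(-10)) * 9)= 4257738 /3685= 1155.42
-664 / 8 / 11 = -83 / 11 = -7.55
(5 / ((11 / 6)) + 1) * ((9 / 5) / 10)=369 / 550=0.67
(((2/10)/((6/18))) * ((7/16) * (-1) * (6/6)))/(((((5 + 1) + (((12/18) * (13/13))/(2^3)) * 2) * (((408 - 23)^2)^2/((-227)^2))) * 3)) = -154587/4645223275000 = -0.00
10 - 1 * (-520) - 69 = 461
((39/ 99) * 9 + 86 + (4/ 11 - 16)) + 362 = 4795/ 11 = 435.91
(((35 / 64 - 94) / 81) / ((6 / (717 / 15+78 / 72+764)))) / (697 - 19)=-291711313 / 1265310720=-0.23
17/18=0.94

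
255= 255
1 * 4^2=16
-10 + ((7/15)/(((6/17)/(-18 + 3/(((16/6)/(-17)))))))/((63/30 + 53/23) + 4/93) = -16010173/761032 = -21.04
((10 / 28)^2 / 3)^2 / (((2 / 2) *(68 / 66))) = 6875 / 3918432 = 0.00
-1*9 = -9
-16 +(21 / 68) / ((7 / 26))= -505 / 34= -14.85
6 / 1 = 6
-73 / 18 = -4.06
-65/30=-13/6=-2.17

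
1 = 1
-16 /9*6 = -10.67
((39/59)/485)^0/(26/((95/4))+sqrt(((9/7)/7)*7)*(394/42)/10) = 13555360/829503 - 4978190*sqrt(7)/829503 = 0.46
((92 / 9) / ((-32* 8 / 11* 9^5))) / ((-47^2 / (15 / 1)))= 1265 / 25044334272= 0.00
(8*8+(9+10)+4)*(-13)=-1131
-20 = -20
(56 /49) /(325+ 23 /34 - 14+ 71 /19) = 5168 /1426299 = 0.00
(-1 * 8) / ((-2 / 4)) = 16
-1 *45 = -45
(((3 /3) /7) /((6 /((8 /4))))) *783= 37.29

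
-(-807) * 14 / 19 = 11298 / 19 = 594.63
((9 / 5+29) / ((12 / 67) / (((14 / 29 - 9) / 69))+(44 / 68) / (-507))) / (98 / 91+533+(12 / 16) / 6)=-58575781264 / 1475404933605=-0.04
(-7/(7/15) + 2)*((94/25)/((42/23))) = -14053/525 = -26.77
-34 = -34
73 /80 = 0.91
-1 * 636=-636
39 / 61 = 0.64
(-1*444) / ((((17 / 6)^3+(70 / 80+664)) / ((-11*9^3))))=384527088 / 74263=5177.91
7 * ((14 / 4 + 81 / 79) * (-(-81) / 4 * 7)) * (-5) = -14189175 / 632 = -22451.23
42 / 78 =7 / 13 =0.54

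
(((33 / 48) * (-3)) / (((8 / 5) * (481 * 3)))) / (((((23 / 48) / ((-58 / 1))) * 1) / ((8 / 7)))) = 0.12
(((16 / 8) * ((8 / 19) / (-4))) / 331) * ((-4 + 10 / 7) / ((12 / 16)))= 96 / 44023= 0.00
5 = 5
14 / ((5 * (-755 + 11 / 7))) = -49 / 13185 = -0.00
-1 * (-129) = 129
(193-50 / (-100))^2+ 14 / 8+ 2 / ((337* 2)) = 12618629 / 337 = 37444.00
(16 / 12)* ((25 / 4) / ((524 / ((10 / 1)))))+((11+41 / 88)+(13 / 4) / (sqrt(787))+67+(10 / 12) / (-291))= 13* sqrt(787) / 3148+791248195 / 10063944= 78.74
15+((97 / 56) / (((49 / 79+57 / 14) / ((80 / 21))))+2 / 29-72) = -175463279 / 3160101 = -55.52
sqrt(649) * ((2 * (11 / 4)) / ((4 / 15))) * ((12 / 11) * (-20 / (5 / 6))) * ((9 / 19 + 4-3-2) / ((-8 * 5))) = -135 * sqrt(649) / 19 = -181.01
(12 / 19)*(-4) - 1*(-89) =1643 / 19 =86.47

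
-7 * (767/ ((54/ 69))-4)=-122983/ 18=-6832.39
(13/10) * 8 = 52/5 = 10.40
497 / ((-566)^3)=-497 / 181321496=-0.00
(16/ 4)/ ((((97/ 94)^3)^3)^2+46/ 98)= 64351316502678267746854119416173428736/ 35871041862372274100236713677006540529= 1.79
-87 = -87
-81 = -81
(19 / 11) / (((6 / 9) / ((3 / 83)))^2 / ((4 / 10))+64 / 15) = 7695 / 3807958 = 0.00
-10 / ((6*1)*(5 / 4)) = -4 / 3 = -1.33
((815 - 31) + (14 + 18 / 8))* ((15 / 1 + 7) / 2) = 8802.75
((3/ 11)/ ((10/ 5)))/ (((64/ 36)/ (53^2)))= 75843/ 352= 215.46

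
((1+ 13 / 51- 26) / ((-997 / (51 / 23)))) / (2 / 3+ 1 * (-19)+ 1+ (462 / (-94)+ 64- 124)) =-177942 / 265930807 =-0.00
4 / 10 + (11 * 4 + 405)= 2247 / 5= 449.40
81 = 81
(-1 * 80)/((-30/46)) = 368/3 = 122.67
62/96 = 31/48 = 0.65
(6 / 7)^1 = 0.86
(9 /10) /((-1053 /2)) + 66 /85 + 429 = 854822 /1989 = 429.77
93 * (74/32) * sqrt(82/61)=3441 * sqrt(5002)/976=249.35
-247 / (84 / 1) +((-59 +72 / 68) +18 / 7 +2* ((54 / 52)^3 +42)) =21905944 / 784329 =27.93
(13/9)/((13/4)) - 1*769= -6917/9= -768.56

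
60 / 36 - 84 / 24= -11 / 6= -1.83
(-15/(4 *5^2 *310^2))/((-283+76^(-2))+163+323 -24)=-361/41399279375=-0.00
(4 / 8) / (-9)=-1 / 18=-0.06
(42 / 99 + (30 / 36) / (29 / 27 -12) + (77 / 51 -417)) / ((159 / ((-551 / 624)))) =15142353335 / 6567900768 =2.31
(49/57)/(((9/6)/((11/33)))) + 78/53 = 45208/27189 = 1.66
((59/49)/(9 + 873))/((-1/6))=-59/7203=-0.01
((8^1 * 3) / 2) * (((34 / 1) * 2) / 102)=8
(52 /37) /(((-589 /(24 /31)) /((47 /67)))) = -58656 /45264061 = -0.00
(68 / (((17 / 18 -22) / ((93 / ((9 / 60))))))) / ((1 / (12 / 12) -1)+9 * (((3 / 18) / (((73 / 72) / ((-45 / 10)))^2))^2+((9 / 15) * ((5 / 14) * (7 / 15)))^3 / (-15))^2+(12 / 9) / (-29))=-1331113995117061911684000000000 / 695138901946503090721786892813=-1.91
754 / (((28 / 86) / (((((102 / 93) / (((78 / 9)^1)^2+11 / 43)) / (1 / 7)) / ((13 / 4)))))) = 65632104 / 904177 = 72.59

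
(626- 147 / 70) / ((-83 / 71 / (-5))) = 442969 / 166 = 2668.49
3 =3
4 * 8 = 32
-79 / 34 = -2.32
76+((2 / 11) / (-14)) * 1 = 5851 / 77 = 75.99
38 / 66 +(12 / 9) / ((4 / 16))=65 / 11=5.91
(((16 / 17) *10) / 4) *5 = 200 / 17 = 11.76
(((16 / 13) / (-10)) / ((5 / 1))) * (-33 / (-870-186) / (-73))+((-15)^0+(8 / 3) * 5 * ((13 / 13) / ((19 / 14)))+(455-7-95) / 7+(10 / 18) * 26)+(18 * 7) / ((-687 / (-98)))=93.67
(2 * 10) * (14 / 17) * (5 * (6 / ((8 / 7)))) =7350 / 17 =432.35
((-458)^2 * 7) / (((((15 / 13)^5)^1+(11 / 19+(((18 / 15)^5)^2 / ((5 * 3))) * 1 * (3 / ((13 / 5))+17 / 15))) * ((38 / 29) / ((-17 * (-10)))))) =82024339491043701171875 / 1536414650303399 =53386850.66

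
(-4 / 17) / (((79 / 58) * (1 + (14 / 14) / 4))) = -928 / 6715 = -0.14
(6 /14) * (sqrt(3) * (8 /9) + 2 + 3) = 8 * sqrt(3) /21 + 15 /7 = 2.80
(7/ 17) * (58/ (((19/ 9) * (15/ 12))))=14616/ 1615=9.05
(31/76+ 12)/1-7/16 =3639/304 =11.97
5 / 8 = 0.62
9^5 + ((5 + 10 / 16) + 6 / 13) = 6141729 / 104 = 59055.09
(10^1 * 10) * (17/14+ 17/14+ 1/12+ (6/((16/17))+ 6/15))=39005/42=928.69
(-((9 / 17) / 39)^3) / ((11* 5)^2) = -27 / 32651429525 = -0.00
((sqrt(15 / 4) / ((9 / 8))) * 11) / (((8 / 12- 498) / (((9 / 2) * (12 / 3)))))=-66 * sqrt(15) / 373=-0.69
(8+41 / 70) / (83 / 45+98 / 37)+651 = 68381967 / 104734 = 652.91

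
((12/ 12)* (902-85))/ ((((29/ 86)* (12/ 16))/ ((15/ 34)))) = 702620/ 493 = 1425.19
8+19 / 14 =131 / 14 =9.36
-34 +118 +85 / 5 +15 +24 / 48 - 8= 217 / 2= 108.50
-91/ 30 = -3.03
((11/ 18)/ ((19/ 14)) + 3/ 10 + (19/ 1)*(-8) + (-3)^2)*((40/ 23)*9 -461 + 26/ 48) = 59725165651/ 943920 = 63273.55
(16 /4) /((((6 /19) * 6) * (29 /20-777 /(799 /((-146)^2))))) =-303620 /2981047221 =-0.00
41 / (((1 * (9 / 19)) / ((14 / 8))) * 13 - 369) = -5453 / 48609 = -0.11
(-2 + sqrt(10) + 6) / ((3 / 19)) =45.36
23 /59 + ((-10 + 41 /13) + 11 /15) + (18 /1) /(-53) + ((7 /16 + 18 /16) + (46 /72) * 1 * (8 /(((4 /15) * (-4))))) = -90652829 /9756240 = -9.29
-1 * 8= -8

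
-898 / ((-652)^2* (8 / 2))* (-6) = 1347 / 425104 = 0.00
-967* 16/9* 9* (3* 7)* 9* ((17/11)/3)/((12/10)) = -13808760/11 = -1255341.82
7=7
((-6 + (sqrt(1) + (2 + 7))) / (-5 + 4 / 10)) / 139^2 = -20 / 444383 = -0.00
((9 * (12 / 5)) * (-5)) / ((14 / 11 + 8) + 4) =-594 / 73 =-8.14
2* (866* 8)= 13856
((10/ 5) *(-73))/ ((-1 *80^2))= 73/ 3200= 0.02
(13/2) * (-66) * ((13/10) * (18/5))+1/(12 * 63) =-37945883/18900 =-2007.72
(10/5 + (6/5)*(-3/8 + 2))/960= 79/19200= 0.00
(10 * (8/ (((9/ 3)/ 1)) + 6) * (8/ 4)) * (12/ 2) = 1040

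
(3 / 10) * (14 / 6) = 7 / 10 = 0.70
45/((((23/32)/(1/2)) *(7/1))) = 720/161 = 4.47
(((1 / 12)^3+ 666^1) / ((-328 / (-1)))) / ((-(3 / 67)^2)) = -5166161161 / 5101056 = -1012.76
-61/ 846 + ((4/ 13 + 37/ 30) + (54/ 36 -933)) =-51142409/ 54990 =-930.03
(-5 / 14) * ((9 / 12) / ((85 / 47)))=-141 / 952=-0.15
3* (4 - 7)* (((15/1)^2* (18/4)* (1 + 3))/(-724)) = 18225/362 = 50.35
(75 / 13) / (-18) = -25 / 78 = -0.32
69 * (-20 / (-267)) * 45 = 20700 / 89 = 232.58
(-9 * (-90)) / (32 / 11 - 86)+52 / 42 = -8.51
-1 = -1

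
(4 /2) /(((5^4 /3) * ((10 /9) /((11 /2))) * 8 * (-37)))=-297 /1850000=-0.00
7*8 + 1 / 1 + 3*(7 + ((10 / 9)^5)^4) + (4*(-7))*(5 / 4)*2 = 132420441224151810136 / 4052555153018976267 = 32.68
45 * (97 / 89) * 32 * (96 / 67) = 13409280 / 5963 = 2248.75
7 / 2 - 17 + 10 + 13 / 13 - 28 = -61 / 2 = -30.50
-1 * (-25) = 25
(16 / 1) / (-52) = -4 / 13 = -0.31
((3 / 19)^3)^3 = 19683 / 322687697779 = 0.00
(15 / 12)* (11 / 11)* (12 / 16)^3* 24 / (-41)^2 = 405 / 53792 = 0.01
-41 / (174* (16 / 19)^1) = -779 / 2784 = -0.28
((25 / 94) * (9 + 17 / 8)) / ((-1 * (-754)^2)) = -2225 / 427524032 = -0.00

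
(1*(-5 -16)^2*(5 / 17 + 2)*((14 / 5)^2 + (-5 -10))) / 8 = -3078621 / 3400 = -905.48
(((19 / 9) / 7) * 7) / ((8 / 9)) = 19 / 8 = 2.38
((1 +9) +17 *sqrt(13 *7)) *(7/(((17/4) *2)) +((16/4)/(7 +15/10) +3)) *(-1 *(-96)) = 70080/17 +7008 *sqrt(91) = 70974.41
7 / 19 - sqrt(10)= 7 / 19 - sqrt(10)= -2.79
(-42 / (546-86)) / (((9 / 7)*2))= -49 / 1380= -0.04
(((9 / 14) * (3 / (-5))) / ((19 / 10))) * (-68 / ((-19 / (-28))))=20.34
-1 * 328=-328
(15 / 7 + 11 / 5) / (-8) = -19 / 35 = -0.54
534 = 534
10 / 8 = 5 / 4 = 1.25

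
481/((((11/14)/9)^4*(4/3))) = 90926090892/14641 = 6210374.35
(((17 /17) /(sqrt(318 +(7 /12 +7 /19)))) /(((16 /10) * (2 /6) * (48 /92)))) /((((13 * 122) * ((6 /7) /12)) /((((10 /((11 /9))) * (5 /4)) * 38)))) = 0.69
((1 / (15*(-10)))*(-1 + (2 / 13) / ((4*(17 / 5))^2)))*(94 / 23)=1411457 / 51846600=0.03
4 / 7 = 0.57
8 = 8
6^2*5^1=180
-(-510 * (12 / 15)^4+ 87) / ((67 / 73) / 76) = 84534876 / 8375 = 10093.72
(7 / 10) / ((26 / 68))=119 / 65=1.83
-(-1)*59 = 59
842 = 842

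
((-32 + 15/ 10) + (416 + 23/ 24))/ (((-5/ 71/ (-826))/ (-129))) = -2338949095/ 4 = -584737273.75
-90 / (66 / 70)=-1050 / 11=-95.45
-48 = -48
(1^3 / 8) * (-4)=-1 / 2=-0.50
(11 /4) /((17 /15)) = 165 /68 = 2.43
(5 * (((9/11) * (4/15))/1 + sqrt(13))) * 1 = 12/11 + 5 * sqrt(13) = 19.12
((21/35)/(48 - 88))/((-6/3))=3/400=0.01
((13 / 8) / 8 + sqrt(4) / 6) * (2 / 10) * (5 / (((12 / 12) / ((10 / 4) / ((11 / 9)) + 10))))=6.46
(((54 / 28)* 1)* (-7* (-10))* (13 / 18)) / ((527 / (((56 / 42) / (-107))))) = -130 / 56389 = -0.00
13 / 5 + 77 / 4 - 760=-14763 / 20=-738.15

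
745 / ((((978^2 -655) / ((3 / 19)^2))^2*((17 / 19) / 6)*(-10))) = -36207 / 106529559233532323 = -0.00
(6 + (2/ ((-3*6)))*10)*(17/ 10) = 374/ 45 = 8.31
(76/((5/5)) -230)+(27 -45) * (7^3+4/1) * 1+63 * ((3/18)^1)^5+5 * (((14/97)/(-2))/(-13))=-6972786533/1089504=-6399.96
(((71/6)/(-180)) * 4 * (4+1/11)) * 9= -213/22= -9.68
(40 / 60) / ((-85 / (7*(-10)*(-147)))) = -80.71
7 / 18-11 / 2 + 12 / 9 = -34 / 9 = -3.78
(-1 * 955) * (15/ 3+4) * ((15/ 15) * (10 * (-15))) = 1289250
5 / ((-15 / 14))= -4.67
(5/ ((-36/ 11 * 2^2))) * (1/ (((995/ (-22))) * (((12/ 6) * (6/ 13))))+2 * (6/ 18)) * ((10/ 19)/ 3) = -70345/ 1633392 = -0.04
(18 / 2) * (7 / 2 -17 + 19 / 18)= -112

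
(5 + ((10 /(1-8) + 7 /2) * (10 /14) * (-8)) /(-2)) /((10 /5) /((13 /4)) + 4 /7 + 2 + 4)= 6955 /4578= 1.52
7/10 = 0.70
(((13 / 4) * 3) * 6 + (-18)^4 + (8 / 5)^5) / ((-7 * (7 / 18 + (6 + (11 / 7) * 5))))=-5908780449 / 5609375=-1053.38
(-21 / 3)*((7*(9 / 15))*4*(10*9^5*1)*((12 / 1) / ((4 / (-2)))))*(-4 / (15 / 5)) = -555532992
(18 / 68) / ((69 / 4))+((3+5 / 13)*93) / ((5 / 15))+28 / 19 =91342210 / 96577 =945.80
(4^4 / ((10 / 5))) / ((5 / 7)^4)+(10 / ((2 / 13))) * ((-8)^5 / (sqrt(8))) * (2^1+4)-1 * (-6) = 311078 / 625-3194880 * sqrt(2) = -4517744.90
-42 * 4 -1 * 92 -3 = -263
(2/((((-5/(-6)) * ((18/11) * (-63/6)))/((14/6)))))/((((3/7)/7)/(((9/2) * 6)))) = -2156/15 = -143.73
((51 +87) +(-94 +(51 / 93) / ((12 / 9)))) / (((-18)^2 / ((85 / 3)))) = 468095 / 120528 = 3.88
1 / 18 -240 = -239.94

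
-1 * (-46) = 46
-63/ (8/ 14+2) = -49/ 2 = -24.50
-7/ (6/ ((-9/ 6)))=7/ 4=1.75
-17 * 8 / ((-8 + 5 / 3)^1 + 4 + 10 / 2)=-51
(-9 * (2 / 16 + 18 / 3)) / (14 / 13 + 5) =-5733 / 632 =-9.07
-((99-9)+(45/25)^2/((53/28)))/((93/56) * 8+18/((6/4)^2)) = -850626/197425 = -4.31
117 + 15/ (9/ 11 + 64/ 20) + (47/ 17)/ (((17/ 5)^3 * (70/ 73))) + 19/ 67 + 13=136564610313/ 1018455074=134.09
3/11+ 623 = 6856/11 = 623.27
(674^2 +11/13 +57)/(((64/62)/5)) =228870675/104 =2200679.57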